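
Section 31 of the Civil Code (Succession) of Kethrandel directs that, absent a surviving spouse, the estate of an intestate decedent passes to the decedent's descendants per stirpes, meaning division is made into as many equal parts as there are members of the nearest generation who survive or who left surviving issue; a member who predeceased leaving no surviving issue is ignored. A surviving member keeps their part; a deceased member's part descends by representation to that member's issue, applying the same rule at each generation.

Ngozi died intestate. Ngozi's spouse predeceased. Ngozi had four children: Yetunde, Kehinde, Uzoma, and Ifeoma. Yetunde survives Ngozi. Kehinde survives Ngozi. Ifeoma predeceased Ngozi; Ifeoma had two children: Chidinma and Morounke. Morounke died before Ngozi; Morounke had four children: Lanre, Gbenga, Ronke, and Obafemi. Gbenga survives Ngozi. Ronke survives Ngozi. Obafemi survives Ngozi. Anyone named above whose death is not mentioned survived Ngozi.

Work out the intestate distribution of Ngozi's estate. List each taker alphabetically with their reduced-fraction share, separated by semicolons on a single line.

Chidinma 1/8; Gbenga 1/32; Kehinde 1/4; Lanre 1/32; Obafemi 1/32; Ronke 1/32; Uzoma 1/4; Yetunde 1/4

There is no surviving spouse, so the entire estate passes to Ngozi's descendants per stirpes.
The estate is divided into 4 equal shares of 1/4 among Yetunde, Kehinde, Uzoma, Ifeoma.
Yetunde is living and takes 1/4.
Kehinde is living and takes 1/4.
Uzoma is living and takes 1/4.
Ifeoma predeceased; the 1/4 allotted to Ifeoma's branch passes to Ifeoma's issue by representation.
The 1/4 is divided into 2 equal shares of 1/8 among Chidinma, Morounke.
Chidinma is living and takes 1/8.
Morounke predeceased; the 1/8 allotted to Morounke's branch passes to Morounke's issue by representation.
The 1/8 is divided into 4 equal shares of 1/32 among Lanre, Gbenga, Ronke, Obafemi.
Lanre is living and takes 1/32.
Gbenga is living and takes 1/32.
Ronke is living and takes 1/32.
Obafemi is living and takes 1/32.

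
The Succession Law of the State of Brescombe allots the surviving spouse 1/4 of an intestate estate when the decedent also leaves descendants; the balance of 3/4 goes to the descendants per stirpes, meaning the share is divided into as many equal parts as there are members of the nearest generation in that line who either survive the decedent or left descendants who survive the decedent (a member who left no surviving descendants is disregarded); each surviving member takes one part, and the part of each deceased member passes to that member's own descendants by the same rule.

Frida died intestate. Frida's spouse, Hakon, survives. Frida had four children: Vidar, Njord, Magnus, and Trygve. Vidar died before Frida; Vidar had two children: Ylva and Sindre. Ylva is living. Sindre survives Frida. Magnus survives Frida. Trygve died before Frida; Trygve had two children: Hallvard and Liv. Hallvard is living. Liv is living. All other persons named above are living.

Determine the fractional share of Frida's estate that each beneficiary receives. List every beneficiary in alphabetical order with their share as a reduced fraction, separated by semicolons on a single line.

Hakon, as surviving spouse, takes 1/4.
The remaining 3/4 passes to Frida's descendants per stirpes.
The 3/4 is divided into 4 equal shares of 3/16 among Vidar, Njord, Magnus, Trygve.
Vidar predeceased; the 3/16 allotted to Vidar's branch passes to Vidar's issue by representation.
The 3/16 is divided into 2 equal shares of 3/32 among Ylva, Sindre.
Ylva is living and takes 3/32.
Sindre is living and takes 3/32.
Njord is living and takes 3/16.
Magnus is living and takes 3/16.
Trygve predeceased; the 3/16 allotted to Trygve's branch passes to Trygve's issue by representation.
The 3/16 is divided into 2 equal shares of 3/32 among Hallvard, Liv.
Hallvard is living and takes 3/32.
Liv is living and takes 3/32.

Hakon 1/4; Hallvard 3/32; Liv 3/32; Magnus 3/16; Njord 3/16; Sindre 3/32; Ylva 3/32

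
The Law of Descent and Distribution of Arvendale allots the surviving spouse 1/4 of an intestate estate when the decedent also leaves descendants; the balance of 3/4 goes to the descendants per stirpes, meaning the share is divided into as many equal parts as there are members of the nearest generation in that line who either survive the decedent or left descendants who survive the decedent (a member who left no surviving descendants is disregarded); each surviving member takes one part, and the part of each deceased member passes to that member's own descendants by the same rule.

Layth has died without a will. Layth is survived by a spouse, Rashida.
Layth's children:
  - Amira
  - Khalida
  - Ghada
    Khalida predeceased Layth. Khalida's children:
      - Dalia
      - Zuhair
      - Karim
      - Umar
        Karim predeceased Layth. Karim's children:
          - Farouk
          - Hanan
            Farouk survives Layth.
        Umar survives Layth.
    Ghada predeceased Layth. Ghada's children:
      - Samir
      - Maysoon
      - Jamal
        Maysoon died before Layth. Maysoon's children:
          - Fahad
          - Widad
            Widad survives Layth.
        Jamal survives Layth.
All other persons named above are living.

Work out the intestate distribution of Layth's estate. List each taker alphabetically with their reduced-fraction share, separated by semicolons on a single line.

Amira 1/4; Dalia 1/16; Fahad 1/24; Farouk 1/32; Hanan 1/32; Jamal 1/12; Rashida 1/4; Samir 1/12; Umar 1/16; Widad 1/24; Zuhair 1/16

Rashida, as surviving spouse, takes 1/4.
The remaining 3/4 passes to Layth's descendants per stirpes.
The 3/4 is divided into 3 equal shares of 1/4 among Amira, Khalida, Ghada.
Amira is living and takes 1/4.
Khalida predeceased; the 1/4 allotted to Khalida's branch passes to Khalida's issue by representation.
The 1/4 is divided into 4 equal shares of 1/16 among Dalia, Zuhair, Karim, Umar.
Dalia is living and takes 1/16.
Zuhair is living and takes 1/16.
Karim predeceased; the 1/16 allotted to Karim's branch passes to Karim's issue by representation.
The 1/16 is divided into 2 equal shares of 1/32 among Farouk, Hanan.
Farouk is living and takes 1/32.
Hanan is living and takes 1/32.
Umar is living and takes 1/16.
Ghada predeceased; the 1/4 allotted to Ghada's branch passes to Ghada's issue by representation.
The 1/4 is divided into 3 equal shares of 1/12 among Samir, Maysoon, Jamal.
Samir is living and takes 1/12.
Maysoon predeceased; the 1/12 allotted to Maysoon's branch passes to Maysoon's issue by representation.
The 1/12 is divided into 2 equal shares of 1/24 among Fahad, Widad.
Fahad is living and takes 1/24.
Widad is living and takes 1/24.
Jamal is living and takes 1/12.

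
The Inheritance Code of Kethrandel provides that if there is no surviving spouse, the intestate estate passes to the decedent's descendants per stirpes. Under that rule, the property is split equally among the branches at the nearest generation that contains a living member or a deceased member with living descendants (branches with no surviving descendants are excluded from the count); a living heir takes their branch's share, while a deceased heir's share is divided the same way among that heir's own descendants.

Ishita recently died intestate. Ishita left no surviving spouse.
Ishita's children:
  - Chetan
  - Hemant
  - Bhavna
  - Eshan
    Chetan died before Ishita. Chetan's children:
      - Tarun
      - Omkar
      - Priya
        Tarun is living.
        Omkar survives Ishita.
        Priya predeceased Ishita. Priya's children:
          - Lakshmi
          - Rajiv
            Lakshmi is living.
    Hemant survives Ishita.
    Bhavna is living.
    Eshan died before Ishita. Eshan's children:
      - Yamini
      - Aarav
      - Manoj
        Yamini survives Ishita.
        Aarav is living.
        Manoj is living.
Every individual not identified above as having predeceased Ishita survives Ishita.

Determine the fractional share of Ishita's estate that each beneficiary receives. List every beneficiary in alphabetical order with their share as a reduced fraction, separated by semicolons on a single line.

Aarav 1/12; Bhavna 1/4; Hemant 1/4; Lakshmi 1/24; Manoj 1/12; Omkar 1/12; Rajiv 1/24; Tarun 1/12; Yamini 1/12

There is no surviving spouse, so the entire estate passes to Ishita's descendants per stirpes.
The estate is divided into 4 equal shares of 1/4 among Chetan, Hemant, Bhavna, Eshan.
Chetan predeceased; the 1/4 allotted to Chetan's branch passes to Chetan's issue by representation.
The 1/4 is divided into 3 equal shares of 1/12 among Tarun, Omkar, Priya.
Tarun is living and takes 1/12.
Omkar is living and takes 1/12.
Priya predeceased; the 1/12 allotted to Priya's branch passes to Priya's issue by representation.
The 1/12 is divided into 2 equal shares of 1/24 among Lakshmi, Rajiv.
Lakshmi is living and takes 1/24.
Rajiv is living and takes 1/24.
Hemant is living and takes 1/4.
Bhavna is living and takes 1/4.
Eshan predeceased; the 1/4 allotted to Eshan's branch passes to Eshan's issue by representation.
The 1/4 is divided into 3 equal shares of 1/12 among Yamini, Aarav, Manoj.
Yamini is living and takes 1/12.
Aarav is living and takes 1/12.
Manoj is living and takes 1/12.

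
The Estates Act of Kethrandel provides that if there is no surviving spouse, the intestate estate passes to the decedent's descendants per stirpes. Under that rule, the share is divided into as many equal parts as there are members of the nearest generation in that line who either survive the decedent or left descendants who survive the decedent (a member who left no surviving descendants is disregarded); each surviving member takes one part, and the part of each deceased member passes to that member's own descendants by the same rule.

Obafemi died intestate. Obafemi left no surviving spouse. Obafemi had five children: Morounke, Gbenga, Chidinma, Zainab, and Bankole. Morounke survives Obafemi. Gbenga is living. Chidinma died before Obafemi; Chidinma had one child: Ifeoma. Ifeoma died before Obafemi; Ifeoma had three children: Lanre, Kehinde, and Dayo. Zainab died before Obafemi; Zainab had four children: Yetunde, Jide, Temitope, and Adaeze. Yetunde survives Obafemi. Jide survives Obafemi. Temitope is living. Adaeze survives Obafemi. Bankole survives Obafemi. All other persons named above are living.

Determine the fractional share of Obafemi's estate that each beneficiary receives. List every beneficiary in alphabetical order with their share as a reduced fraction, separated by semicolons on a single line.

Adaeze 1/20; Bankole 1/5; Dayo 1/15; Gbenga 1/5; Jide 1/20; Kehinde 1/15; Lanre 1/15; Morounke 1/5; Temitope 1/20; Yetunde 1/20

There is no surviving spouse, so the entire estate passes to Obafemi's descendants per stirpes.
The estate is divided into 5 equal shares of 1/5 among Morounke, Gbenga, Chidinma, Zainab, Bankole.
Morounke is living and takes 1/5.
Gbenga is living and takes 1/5.
Chidinma predeceased; the 1/5 allotted to Chidinma's branch passes to Chidinma's issue by representation.
Ifeoma's line is the sole branch at this level, so the full 1/5 passes to Ifeoma's issue by representation.
The 1/5 is divided into 3 equal shares of 1/15 among Lanre, Kehinde, Dayo.
Lanre is living and takes 1/15.
Kehinde is living and takes 1/15.
Dayo is living and takes 1/15.
Zainab predeceased; the 1/5 allotted to Zainab's branch passes to Zainab's issue by representation.
The 1/5 is divided into 4 equal shares of 1/20 among Yetunde, Jide, Temitope, Adaeze.
Yetunde is living and takes 1/20.
Jide is living and takes 1/20.
Temitope is living and takes 1/20.
Adaeze is living and takes 1/20.
Bankole is living and takes 1/5.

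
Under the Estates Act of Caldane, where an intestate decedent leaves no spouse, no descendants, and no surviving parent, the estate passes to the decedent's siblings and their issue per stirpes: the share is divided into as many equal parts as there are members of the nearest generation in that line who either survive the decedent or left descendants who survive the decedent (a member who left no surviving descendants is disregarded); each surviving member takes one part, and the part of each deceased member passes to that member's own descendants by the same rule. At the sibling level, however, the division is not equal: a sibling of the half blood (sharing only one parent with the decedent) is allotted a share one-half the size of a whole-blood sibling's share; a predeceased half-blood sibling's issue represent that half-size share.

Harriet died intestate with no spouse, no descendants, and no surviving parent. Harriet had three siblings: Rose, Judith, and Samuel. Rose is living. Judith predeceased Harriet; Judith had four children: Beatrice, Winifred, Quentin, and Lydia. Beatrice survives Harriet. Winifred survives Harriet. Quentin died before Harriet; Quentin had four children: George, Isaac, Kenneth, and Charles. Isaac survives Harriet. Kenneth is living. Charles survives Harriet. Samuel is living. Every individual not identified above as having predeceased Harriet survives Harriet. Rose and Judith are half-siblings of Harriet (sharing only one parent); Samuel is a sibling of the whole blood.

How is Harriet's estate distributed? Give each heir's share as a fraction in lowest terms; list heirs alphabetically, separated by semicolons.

Beatrice 1/16; Charles 1/64; George 1/64; Isaac 1/64; Kenneth 1/64; Lydia 1/16; Rose 1/4; Samuel 1/2; Winifred 1/16

No spouse, descendants, or parent survives, so the estate passes to Harriet's siblings per stirpes.
Half-blood siblings count for one-half the weight of whole-blood siblings at the initial division.
Dividing 1 in proportion to weights (total weight 2): Rose (weight 1/2) → 1/4; Judith (weight 1/2) → 1/4; Samuel (weight 1) → 1/2.
Rose is living and takes 1/4.
Judith predeceased; the 1/4 allotted to Judith's branch passes to Judith's issue by representation.
The 1/4 is divided into 4 equal shares of 1/16 among Beatrice, Winifred, Quentin, Lydia.
Beatrice is living and takes 1/16.
Winifred is living and takes 1/16.
Quentin predeceased; the 1/16 allotted to Quentin's branch passes to Quentin's issue by representation.
The 1/16 is divided into 4 equal shares of 1/64 among George, Isaac, Kenneth, Charles.
George is living and takes 1/64.
Isaac is living and takes 1/64.
Kenneth is living and takes 1/64.
Charles is living and takes 1/64.
Lydia is living and takes 1/16.
Samuel is living and takes 1/2.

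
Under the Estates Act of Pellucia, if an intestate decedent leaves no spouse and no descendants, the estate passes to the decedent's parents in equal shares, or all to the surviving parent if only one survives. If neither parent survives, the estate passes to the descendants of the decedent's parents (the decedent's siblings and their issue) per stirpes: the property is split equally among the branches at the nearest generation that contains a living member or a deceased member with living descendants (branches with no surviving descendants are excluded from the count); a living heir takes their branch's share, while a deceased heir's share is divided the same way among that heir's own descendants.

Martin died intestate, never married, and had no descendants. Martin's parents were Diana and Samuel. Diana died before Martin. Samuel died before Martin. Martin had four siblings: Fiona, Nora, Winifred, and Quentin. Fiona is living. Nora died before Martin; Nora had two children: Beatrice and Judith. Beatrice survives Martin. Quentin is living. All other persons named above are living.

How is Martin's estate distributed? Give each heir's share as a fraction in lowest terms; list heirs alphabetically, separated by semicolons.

Neither parent survives and there are no descendants, so the estate passes to Martin's siblings and their issue per stirpes.
The estate is divided into 4 equal shares of 1/4 among Fiona, Nora, Winifred, Quentin.
Fiona is living and takes 1/4.
Nora predeceased; the 1/4 allotted to Nora's branch passes to Nora's issue by representation.
The 1/4 is divided into 2 equal shares of 1/8 among Beatrice, Judith.
Beatrice is living and takes 1/8.
Judith is living and takes 1/8.
Winifred is living and takes 1/4.
Quentin is living and takes 1/4.

Beatrice 1/8; Fiona 1/4; Judith 1/8; Quentin 1/4; Winifred 1/4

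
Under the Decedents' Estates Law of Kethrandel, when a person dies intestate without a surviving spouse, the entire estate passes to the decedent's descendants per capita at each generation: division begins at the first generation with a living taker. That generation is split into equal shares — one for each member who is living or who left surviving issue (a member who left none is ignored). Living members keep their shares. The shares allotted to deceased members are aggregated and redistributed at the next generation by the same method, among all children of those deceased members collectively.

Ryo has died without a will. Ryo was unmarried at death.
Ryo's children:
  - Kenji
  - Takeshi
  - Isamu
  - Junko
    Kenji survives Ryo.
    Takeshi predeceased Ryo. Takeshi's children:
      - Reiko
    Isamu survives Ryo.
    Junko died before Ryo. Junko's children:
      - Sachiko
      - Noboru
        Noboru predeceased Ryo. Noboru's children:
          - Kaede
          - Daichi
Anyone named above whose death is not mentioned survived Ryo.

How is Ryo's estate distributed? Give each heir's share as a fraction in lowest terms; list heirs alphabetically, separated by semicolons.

Daichi 1/12; Isamu 1/4; Kaede 1/12; Kenji 1/4; Reiko 1/6; Sachiko 1/6

There is no surviving spouse, so the entire estate passes to Ryo's descendants per capita at each generation.
At generation 1 (Kenji, Takeshi, Isamu, Junko) there are 4 shares of (1)/4 = 1/4 each.
Living: Kenji and Isamu — each takes 1/4.
Deceased: Takeshi and Junko. Their combined 1/2 is pooled and carried to generation 2.
At generation 2 (Reiko, Sachiko, Noboru) there are 3 shares of (1/2)/3 = 1/6 each.
Living: Reiko and Sachiko — each takes 1/6.
Deceased: Noboru. That 1/6 share is carried to generation 3.
At generation 3 (Kaede, Daichi) there are 2 shares of (1/6)/2 = 1/12 each.
Living: Kaede and Daichi — each takes 1/12.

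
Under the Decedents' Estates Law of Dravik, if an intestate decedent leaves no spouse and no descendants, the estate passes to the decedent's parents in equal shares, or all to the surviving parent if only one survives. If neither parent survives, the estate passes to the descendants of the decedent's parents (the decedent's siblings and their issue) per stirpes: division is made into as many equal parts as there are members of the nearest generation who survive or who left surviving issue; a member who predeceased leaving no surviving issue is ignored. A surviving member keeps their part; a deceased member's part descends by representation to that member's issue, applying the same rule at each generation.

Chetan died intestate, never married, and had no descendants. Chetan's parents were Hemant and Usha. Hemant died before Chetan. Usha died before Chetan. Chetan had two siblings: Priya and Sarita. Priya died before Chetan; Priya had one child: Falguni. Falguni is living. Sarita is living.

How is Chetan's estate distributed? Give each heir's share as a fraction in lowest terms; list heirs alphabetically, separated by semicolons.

Falguni 1/2; Sarita 1/2

Neither parent survives and there are no descendants, so the estate passes to Chetan's siblings and their issue per stirpes.
The estate is divided into 2 equal shares of 1/2 among Priya, Sarita.
Priya predeceased; the 1/2 allotted to Priya's branch passes to Priya's issue by representation.
Falguni is the sole taker at this level and receives the full 1/2.
Sarita is living and takes 1/2.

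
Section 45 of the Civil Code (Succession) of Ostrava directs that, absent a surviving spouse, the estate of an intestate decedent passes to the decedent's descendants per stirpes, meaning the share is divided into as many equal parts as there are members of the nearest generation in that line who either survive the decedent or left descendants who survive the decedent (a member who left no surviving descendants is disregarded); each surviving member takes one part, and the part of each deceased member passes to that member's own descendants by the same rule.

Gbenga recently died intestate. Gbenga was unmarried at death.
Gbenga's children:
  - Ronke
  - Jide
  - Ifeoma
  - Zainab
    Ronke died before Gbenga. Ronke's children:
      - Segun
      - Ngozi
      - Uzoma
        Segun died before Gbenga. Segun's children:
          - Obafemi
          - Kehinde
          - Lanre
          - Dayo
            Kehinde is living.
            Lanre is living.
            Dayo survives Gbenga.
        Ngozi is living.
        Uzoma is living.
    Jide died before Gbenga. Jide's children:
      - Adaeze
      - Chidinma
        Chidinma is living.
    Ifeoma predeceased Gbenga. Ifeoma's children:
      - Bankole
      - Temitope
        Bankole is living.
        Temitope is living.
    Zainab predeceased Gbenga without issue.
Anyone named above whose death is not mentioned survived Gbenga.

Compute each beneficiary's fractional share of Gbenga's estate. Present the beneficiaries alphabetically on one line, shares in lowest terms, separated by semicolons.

There is no surviving spouse, so the entire estate passes to Gbenga's descendants per stirpes.
Zainab left no surviving issue, so that branch lapses and is disregarded.
The estate is divided into 3 equal shares of 1/3 among Ronke, Jide, Ifeoma.
Ronke predeceased; the 1/3 allotted to Ronke's branch passes to Ronke's issue by representation.
The 1/3 is divided into 3 equal shares of 1/9 among Segun, Ngozi, Uzoma.
Segun predeceased; the 1/9 allotted to Segun's branch passes to Segun's issue by representation.
The 1/9 is divided into 4 equal shares of 1/36 among Obafemi, Kehinde, Lanre, Dayo.
Obafemi is living and takes 1/36.
Kehinde is living and takes 1/36.
Lanre is living and takes 1/36.
Dayo is living and takes 1/36.
Ngozi is living and takes 1/9.
Uzoma is living and takes 1/9.
Jide predeceased; the 1/3 allotted to Jide's branch passes to Jide's issue by representation.
The 1/3 is divided into 2 equal shares of 1/6 among Adaeze, Chidinma.
Adaeze is living and takes 1/6.
Chidinma is living and takes 1/6.
Ifeoma predeceased; the 1/3 allotted to Ifeoma's branch passes to Ifeoma's issue by representation.
The 1/3 is divided into 2 equal shares of 1/6 among Bankole, Temitope.
Bankole is living and takes 1/6.
Temitope is living and takes 1/6.

Adaeze 1/6; Bankole 1/6; Chidinma 1/6; Dayo 1/36; Kehinde 1/36; Lanre 1/36; Ngozi 1/9; Obafemi 1/36; Temitope 1/6; Uzoma 1/9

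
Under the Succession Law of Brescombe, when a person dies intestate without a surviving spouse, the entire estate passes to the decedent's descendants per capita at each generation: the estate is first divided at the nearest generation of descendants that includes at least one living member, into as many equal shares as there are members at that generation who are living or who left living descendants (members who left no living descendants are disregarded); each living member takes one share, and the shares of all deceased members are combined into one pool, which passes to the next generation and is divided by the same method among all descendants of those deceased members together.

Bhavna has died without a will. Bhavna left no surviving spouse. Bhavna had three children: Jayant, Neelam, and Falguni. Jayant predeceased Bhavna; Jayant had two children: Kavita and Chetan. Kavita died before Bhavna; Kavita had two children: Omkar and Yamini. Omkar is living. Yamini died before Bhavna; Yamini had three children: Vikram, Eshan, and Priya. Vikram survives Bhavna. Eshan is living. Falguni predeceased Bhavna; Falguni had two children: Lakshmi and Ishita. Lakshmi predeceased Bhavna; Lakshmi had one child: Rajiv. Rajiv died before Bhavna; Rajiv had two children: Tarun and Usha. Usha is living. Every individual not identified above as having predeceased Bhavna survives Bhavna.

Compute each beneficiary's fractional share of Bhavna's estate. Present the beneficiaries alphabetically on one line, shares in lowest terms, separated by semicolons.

Chetan 1/6; Eshan 2/45; Ishita 1/6; Neelam 1/3; Omkar 1/9; Priya 2/45; Tarun 2/45; Usha 2/45; Vikram 2/45

There is no surviving spouse, so the entire estate passes to Bhavna's descendants per capita at each generation.
At generation 1 (Jayant, Neelam, Falguni) there are 3 shares of (1)/3 = 1/3 each.
Living: Neelam — each takes 1/3.
Deceased: Jayant and Falguni. Their combined 2/3 is pooled and carried to generation 2.
At generation 2 (Kavita, Chetan, Lakshmi, Ishita) there are 4 shares of (2/3)/4 = 1/6 each.
Living: Chetan and Ishita — each takes 1/6.
Deceased: Kavita and Lakshmi. Their combined 1/3 is pooled and carried to generation 3.
At generation 3 (Omkar, Yamini, Rajiv) there are 3 shares of (1/3)/3 = 1/9 each.
Living: Omkar — each takes 1/9.
Deceased: Yamini and Rajiv. Their combined 2/9 is pooled and carried to generation 4.
At generation 4 (Vikram, Eshan, Priya, Tarun, Usha) there are 5 shares of (2/9)/5 = 2/45 each.
Living: Vikram, Eshan, Priya, Tarun, and Usha — each takes 2/45.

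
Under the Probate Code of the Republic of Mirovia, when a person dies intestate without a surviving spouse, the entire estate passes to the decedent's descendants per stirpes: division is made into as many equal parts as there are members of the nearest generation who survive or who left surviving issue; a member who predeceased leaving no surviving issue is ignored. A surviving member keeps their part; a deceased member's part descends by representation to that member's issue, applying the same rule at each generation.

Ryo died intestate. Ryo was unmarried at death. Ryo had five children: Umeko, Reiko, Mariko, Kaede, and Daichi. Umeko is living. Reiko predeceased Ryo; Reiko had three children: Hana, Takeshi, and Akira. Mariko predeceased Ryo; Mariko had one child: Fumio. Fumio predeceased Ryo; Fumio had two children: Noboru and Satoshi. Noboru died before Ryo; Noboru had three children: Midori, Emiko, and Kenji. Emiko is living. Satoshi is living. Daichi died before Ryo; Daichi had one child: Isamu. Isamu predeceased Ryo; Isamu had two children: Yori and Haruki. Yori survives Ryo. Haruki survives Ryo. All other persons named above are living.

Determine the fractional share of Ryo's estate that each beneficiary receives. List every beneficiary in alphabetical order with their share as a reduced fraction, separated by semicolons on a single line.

Akira 1/15; Emiko 1/30; Hana 1/15; Haruki 1/10; Kaede 1/5; Kenji 1/30; Midori 1/30; Satoshi 1/10; Takeshi 1/15; Umeko 1/5; Yori 1/10

There is no surviving spouse, so the entire estate passes to Ryo's descendants per stirpes.
The estate is divided into 5 equal shares of 1/5 among Umeko, Reiko, Mariko, Kaede, Daichi.
Umeko is living and takes 1/5.
Reiko predeceased; the 1/5 allotted to Reiko's branch passes to Reiko's issue by representation.
The 1/5 is divided into 3 equal shares of 1/15 among Hana, Takeshi, Akira.
Hana is living and takes 1/15.
Takeshi is living and takes 1/15.
Akira is living and takes 1/15.
Mariko predeceased; the 1/5 allotted to Mariko's branch passes to Mariko's issue by representation.
Fumio's line is the sole branch at this level, so the full 1/5 passes to Fumio's issue by representation.
The 1/5 is divided into 2 equal shares of 1/10 among Noboru, Satoshi.
Noboru predeceased; the 1/10 allotted to Noboru's branch passes to Noboru's issue by representation.
The 1/10 is divided into 3 equal shares of 1/30 among Midori, Emiko, Kenji.
Midori is living and takes 1/30.
Emiko is living and takes 1/30.
Kenji is living and takes 1/30.
Satoshi is living and takes 1/10.
Kaede is living and takes 1/5.
Daichi predeceased; the 1/5 allotted to Daichi's branch passes to Daichi's issue by representation.
Isamu's line is the sole branch at this level, so the full 1/5 passes to Isamu's issue by representation.
The 1/5 is divided into 2 equal shares of 1/10 among Yori, Haruki.
Yori is living and takes 1/10.
Haruki is living and takes 1/10.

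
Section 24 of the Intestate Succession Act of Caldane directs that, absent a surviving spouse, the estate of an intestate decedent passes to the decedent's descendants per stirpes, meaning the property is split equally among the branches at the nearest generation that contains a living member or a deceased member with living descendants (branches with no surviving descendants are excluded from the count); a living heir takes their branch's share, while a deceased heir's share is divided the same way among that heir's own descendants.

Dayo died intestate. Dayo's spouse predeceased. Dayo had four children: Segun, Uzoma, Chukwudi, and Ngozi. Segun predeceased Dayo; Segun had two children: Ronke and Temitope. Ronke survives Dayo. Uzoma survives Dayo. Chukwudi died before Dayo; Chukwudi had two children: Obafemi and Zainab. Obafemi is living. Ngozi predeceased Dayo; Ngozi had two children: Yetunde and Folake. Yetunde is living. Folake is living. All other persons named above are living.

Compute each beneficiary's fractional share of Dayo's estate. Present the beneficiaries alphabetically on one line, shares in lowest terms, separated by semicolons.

Folake 1/8; Obafemi 1/8; Ronke 1/8; Temitope 1/8; Uzoma 1/4; Yetunde 1/8; Zainab 1/8

There is no surviving spouse, so the entire estate passes to Dayo's descendants per stirpes.
The estate is divided into 4 equal shares of 1/4 among Segun, Uzoma, Chukwudi, Ngozi.
Segun predeceased; the 1/4 allotted to Segun's branch passes to Segun's issue by representation.
The 1/4 is divided into 2 equal shares of 1/8 among Ronke, Temitope.
Ronke is living and takes 1/8.
Temitope is living and takes 1/8.
Uzoma is living and takes 1/4.
Chukwudi predeceased; the 1/4 allotted to Chukwudi's branch passes to Chukwudi's issue by representation.
The 1/4 is divided into 2 equal shares of 1/8 among Obafemi, Zainab.
Obafemi is living and takes 1/8.
Zainab is living and takes 1/8.
Ngozi predeceased; the 1/4 allotted to Ngozi's branch passes to Ngozi's issue by representation.
The 1/4 is divided into 2 equal shares of 1/8 among Yetunde, Folake.
Yetunde is living and takes 1/8.
Folake is living and takes 1/8.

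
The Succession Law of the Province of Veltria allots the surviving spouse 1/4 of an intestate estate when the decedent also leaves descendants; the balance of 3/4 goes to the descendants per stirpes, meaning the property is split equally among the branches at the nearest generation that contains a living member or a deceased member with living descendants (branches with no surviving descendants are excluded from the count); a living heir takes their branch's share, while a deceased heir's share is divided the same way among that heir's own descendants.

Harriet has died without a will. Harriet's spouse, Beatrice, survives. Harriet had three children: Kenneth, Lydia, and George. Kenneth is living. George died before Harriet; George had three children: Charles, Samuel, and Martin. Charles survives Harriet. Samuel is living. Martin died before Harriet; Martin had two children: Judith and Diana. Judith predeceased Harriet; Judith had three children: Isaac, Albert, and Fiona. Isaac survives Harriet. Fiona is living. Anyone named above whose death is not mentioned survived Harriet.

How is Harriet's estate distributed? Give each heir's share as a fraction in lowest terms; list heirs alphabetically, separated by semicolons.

Beatrice, as surviving spouse, takes 1/4.
The remaining 3/4 passes to Harriet's descendants per stirpes.
The 3/4 is divided into 3 equal shares of 1/4 among Kenneth, Lydia, George.
Kenneth is living and takes 1/4.
Lydia is living and takes 1/4.
George predeceased; the 1/4 allotted to George's branch passes to George's issue by representation.
The 1/4 is divided into 3 equal shares of 1/12 among Charles, Samuel, Martin.
Charles is living and takes 1/12.
Samuel is living and takes 1/12.
Martin predeceased; the 1/12 allotted to Martin's branch passes to Martin's issue by representation.
The 1/12 is divided into 2 equal shares of 1/24 among Judith, Diana.
Judith predeceased; the 1/24 allotted to Judith's branch passes to Judith's issue by representation.
The 1/24 is divided into 3 equal shares of 1/72 among Isaac, Albert, Fiona.
Isaac is living and takes 1/72.
Albert is living and takes 1/72.
Fiona is living and takes 1/72.
Diana is living and takes 1/24.

Albert 1/72; Beatrice 1/4; Charles 1/12; Diana 1/24; Fiona 1/72; Isaac 1/72; Kenneth 1/4; Lydia 1/4; Samuel 1/12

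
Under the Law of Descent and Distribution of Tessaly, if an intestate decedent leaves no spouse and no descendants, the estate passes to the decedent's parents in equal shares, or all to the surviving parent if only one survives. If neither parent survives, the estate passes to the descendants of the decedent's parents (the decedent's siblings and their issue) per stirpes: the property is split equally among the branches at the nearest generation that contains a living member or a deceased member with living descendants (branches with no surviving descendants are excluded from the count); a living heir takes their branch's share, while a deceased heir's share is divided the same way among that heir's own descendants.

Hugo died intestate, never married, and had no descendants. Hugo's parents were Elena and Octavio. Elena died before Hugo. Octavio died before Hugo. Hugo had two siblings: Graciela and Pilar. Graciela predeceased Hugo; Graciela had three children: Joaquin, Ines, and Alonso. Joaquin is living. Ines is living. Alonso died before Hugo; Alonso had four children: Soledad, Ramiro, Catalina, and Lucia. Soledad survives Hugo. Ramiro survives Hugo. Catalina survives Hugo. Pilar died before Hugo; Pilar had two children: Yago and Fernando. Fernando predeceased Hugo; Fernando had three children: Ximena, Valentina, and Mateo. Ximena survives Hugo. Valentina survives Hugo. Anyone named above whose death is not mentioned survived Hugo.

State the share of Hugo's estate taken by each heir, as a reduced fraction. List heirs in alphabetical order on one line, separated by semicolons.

Catalina 1/24; Ines 1/6; Joaquin 1/6; Lucia 1/24; Mateo 1/12; Ramiro 1/24; Soledad 1/24; Valentina 1/12; Ximena 1/12; Yago 1/4

Neither parent survives and there are no descendants, so the estate passes to Hugo's siblings and their issue per stirpes.
The estate is divided into 2 equal shares of 1/2 among Graciela, Pilar.
Graciela predeceased; the 1/2 allotted to Graciela's branch passes to Graciela's issue by representation.
The 1/2 is divided into 3 equal shares of 1/6 among Joaquin, Ines, Alonso.
Joaquin is living and takes 1/6.
Ines is living and takes 1/6.
Alonso predeceased; the 1/6 allotted to Alonso's branch passes to Alonso's issue by representation.
The 1/6 is divided into 4 equal shares of 1/24 among Soledad, Ramiro, Catalina, Lucia.
Soledad is living and takes 1/24.
Ramiro is living and takes 1/24.
Catalina is living and takes 1/24.
Lucia is living and takes 1/24.
Pilar predeceased; the 1/2 allotted to Pilar's branch passes to Pilar's issue by representation.
The 1/2 is divided into 2 equal shares of 1/4 among Yago, Fernando.
Yago is living and takes 1/4.
Fernando predeceased; the 1/4 allotted to Fernando's branch passes to Fernando's issue by representation.
The 1/4 is divided into 3 equal shares of 1/12 among Ximena, Valentina, Mateo.
Ximena is living and takes 1/12.
Valentina is living and takes 1/12.
Mateo is living and takes 1/12.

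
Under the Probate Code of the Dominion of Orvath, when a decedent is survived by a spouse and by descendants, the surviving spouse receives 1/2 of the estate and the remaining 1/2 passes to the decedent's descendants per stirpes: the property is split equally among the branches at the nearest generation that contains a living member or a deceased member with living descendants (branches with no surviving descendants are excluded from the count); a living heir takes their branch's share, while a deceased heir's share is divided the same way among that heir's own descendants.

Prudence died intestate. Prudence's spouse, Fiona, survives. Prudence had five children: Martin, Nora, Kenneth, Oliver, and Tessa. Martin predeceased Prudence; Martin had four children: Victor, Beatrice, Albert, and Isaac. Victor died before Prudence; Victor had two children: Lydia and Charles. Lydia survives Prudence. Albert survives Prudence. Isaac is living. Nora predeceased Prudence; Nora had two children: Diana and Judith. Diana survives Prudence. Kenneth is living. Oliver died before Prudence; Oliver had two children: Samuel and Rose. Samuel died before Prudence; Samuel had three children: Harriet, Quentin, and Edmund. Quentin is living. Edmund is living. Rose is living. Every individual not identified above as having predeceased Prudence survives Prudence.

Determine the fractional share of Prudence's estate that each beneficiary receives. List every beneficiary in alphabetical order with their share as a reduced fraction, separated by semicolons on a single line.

Fiona, as surviving spouse, takes 1/2.
The remaining 1/2 passes to Prudence's descendants per stirpes.
The 1/2 is divided into 5 equal shares of 1/10 among Martin, Nora, Kenneth, Oliver, Tessa.
Martin predeceased; the 1/10 allotted to Martin's branch passes to Martin's issue by representation.
The 1/10 is divided into 4 equal shares of 1/40 among Victor, Beatrice, Albert, Isaac.
Victor predeceased; the 1/40 allotted to Victor's branch passes to Victor's issue by representation.
The 1/40 is divided into 2 equal shares of 1/80 among Lydia, Charles.
Lydia is living and takes 1/80.
Charles is living and takes 1/80.
Beatrice is living and takes 1/40.
Albert is living and takes 1/40.
Isaac is living and takes 1/40.
Nora predeceased; the 1/10 allotted to Nora's branch passes to Nora's issue by representation.
The 1/10 is divided into 2 equal shares of 1/20 among Diana, Judith.
Diana is living and takes 1/20.
Judith is living and takes 1/20.
Kenneth is living and takes 1/10.
Oliver predeceased; the 1/10 allotted to Oliver's branch passes to Oliver's issue by representation.
The 1/10 is divided into 2 equal shares of 1/20 among Samuel, Rose.
Samuel predeceased; the 1/20 allotted to Samuel's branch passes to Samuel's issue by representation.
The 1/20 is divided into 3 equal shares of 1/60 among Harriet, Quentin, Edmund.
Harriet is living and takes 1/60.
Quentin is living and takes 1/60.
Edmund is living and takes 1/60.
Rose is living and takes 1/20.
Tessa is living and takes 1/10.

Albert 1/40; Beatrice 1/40; Charles 1/80; Diana 1/20; Edmund 1/60; Fiona 1/2; Harriet 1/60; Isaac 1/40; Judith 1/20; Kenneth 1/10; Lydia 1/80; Quentin 1/60; Rose 1/20; Tessa 1/10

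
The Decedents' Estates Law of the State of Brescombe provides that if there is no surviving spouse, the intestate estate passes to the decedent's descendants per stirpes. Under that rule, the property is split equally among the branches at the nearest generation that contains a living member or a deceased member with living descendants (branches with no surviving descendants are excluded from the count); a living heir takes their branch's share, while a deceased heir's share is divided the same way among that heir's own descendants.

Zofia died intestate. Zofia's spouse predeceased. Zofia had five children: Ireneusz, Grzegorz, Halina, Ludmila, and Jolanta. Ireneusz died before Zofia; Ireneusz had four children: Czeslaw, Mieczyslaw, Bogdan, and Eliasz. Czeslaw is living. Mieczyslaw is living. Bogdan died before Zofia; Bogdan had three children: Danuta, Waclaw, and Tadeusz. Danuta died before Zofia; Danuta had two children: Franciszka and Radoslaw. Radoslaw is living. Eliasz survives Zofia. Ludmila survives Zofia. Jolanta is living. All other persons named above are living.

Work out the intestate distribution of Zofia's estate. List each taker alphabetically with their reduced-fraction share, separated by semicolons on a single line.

Czeslaw 1/20; Eliasz 1/20; Franciszka 1/120; Grzegorz 1/5; Halina 1/5; Jolanta 1/5; Ludmila 1/5; Mieczyslaw 1/20; Radoslaw 1/120; Tadeusz 1/60; Waclaw 1/60

There is no surviving spouse, so the entire estate passes to Zofia's descendants per stirpes.
The estate is divided into 5 equal shares of 1/5 among Ireneusz, Grzegorz, Halina, Ludmila, Jolanta.
Ireneusz predeceased; the 1/5 allotted to Ireneusz's branch passes to Ireneusz's issue by representation.
The 1/5 is divided into 4 equal shares of 1/20 among Czeslaw, Mieczyslaw, Bogdan, Eliasz.
Czeslaw is living and takes 1/20.
Mieczyslaw is living and takes 1/20.
Bogdan predeceased; the 1/20 allotted to Bogdan's branch passes to Bogdan's issue by representation.
The 1/20 is divided into 3 equal shares of 1/60 among Danuta, Waclaw, Tadeusz.
Danuta predeceased; the 1/60 allotted to Danuta's branch passes to Danuta's issue by representation.
The 1/60 is divided into 2 equal shares of 1/120 among Franciszka, Radoslaw.
Franciszka is living and takes 1/120.
Radoslaw is living and takes 1/120.
Waclaw is living and takes 1/60.
Tadeusz is living and takes 1/60.
Eliasz is living and takes 1/20.
Grzegorz is living and takes 1/5.
Halina is living and takes 1/5.
Ludmila is living and takes 1/5.
Jolanta is living and takes 1/5.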